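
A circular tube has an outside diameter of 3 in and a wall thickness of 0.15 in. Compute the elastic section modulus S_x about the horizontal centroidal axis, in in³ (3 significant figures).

Split into non-overlapping primitives; take the origin at the lower-left of the bounding box.
Outer circle: ⌀3, A = 7.0686 in², y = 1.5 in, Ī = 3.9761 in⁴.
Bore (subtracted): ⌀2.7, A = 5.7256 in², y = 1.5 in, Ī = 2.6087 in⁴.
By symmetry the centroid is at mid-height, ȳ = 1.5 in.
All pieces are centred on the horizontal centroidal axis, so I = ΣĪ (holes subtracted) = 1.3674 in⁴.
Extreme fibre distance c = 1.5 in; S = I/c = 0.91158 in³.

S_x ≈ 0.912 in³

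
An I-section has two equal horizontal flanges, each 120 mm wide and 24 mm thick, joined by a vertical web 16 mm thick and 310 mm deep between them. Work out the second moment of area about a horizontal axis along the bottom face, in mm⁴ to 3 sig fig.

Treat the section as a set of non-overlapping primitives; coordinates are from the bounding-box lower-left.
Bottom flange: 120 × 24, A = 2 880 mm², y = 12 mm, Ī = 138 240 mm⁴.
Web: 16 × 310, A = 4 960 mm², y = 179 mm, Ī = 39 721 333 mm⁴.
Top flange: 120 × 24, A = 2 880 mm², y = 346 mm, Ī = 138 240 mm⁴.
Transfer each piece to the base of the section using Ī + A·d² with d = y − 0:
  bottom flange: d = 12 mm → contributes +552 960 mm⁴
  web: d = 179 mm → contributes +198 644 693 mm⁴
  top flange: d = 346 mm → contributes +344 920 320 mm⁴
Total I = 544 117 973 mm⁴.

I_base ≈ 5.44 × 10⁸ mm⁴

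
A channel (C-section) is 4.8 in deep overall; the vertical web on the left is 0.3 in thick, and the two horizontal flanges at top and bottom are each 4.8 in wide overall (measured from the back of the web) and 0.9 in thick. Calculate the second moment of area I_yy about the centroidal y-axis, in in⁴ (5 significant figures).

Treat the section as a set of non-overlapping primitives; coordinates are from the bounding-box lower-left.
Web: 0.3 × 4.8, A = 1.44 in², x = 0.15 in, Ī = 0.0108 in⁴.
Top flange (beyond web): 4.5 × 0.9, A = 4.05 in², x = 2.55 in, Ī = 6.834375 in⁴.
Bottom flange (beyond web): 4.5 × 0.9, A = 4.05 in², x = 2.55 in, Ī = 6.834375 in⁴.
Centroid: x̄ = ΣA·x / ΣA = 2.187736 in.
Transfer each piece to the centroidal y-axis using Ī + A·d² with d = x − 2.187736:
  web: d = -2.037736 in → contributes +5.990209 in⁴
  top flange (beyond web): d = 0.3622642 in → contributes +7.365878 in⁴
  bottom flange (beyond web): d = 0.3622642 in → contributes +7.365878 in⁴
Total I = 20.72197 in⁴.

I_yy ≈ 20.722 in⁴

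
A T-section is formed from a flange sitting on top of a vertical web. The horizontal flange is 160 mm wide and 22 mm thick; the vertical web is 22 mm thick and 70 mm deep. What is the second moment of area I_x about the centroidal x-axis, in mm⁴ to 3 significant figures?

Break the section into simple shapes (no overlaps), measuring from the bottom-left corner of the bounding box.
Flange: 160 × 22, A = 3 520 mm², y = 81 mm, Ī = 141 973 mm⁴.
Web: 22 × 70, A = 1 540 mm², y = 35 mm, Ī = 628 833 mm⁴.
Centroid: ȳ = ΣA·y / ΣA = 67 mm.
Transfer each piece to the centroidal x-axis using Ī + A·d² with d = y − 67:
  flange: d = 14 mm → contributes +831 893 mm⁴
  web: d = -32 mm → contributes +2 205 793 mm⁴
Total I = 3 037 687 mm⁴.

I_x ≈ 3.04 × 10⁶ mm⁴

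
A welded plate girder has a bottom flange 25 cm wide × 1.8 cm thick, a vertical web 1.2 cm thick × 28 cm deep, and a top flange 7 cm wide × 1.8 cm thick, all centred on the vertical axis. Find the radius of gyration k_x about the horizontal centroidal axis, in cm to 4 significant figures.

Break the section into simple shapes (no overlaps), measuring from the bottom-left corner of the bounding box.
Bottom plate: 25 × 1.8, A = 45 cm², y = 0.9 cm, Ī = 12.15 cm⁴.
Web plate: 1.2 × 28, A = 33.6 cm², y = 15.8 cm, Ī = 2195.2 cm⁴.
Top plate: 7 × 1.8, A = 12.6 cm², y = 30.7 cm, Ī = 3.402 cm⁴.
Centroid: ȳ = ΣA·y / ΣA = 10.5066 cm.
Transfer each piece to the horizontal centroidal axis using Ī + A·d² with d = y − 10.5066:
  bottom plate: d = -9.60658 cm → contributes +4165.04 cm⁴
  web plate: d = 5.29342 cm → contributes +3136.68 cm⁴
  top plate: d = 20.1934 cm → contributes +5141.36 cm⁴
Total I = 12443.1 cm⁴.
Radius of gyration: k = √(I/A) = √(12443.1 / 91.2) = 11.6806 cm.

k_x ≈ 11.68 cm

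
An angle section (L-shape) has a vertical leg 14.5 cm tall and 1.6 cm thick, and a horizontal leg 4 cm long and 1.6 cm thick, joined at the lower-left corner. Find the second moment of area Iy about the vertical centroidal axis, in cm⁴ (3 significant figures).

Decompose the section into non-overlapping parts with the origin at the bottom-left of its bounding rectangle.
Vertical leg: 1.6 × 14.5, A = 23.2 cm², x = 0.8 cm, Ī = 4.9493 cm⁴.
Horizontal leg (remainder): 2.4 × 1.6, A = 3.84 cm², x = 2.8 cm, Ī = 1.8432 cm⁴.
Centroid: x̄ = ΣA·x / ΣA = 1.084 cm.
Transfer each piece to the vertical centroidal axis using Ī + A·d² with d = x − 1.084:
  vertical leg: d = -0.28402 cm → contributes +6.8209 cm⁴
  horizontal leg (remainder): d = 1.716 cm → contributes +13.15 cm⁴
Total I = 19.971 cm⁴.

Iy ≈ 20.0 cm⁴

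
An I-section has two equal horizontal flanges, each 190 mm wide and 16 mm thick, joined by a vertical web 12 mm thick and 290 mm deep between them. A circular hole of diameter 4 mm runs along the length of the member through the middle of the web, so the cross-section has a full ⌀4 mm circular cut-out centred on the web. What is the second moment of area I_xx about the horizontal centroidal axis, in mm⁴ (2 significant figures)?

I_xx ≈ 1.7 × 10⁸ mm⁴

Treat the section as a set of non-overlapping primitives; coordinates are from the bounding-box lower-left.
Bottom flange: 190 × 16, A = 3 040 mm², y = 8 mm, Ī = 64 853 mm⁴.
Web: 12 × 290, A = 3 480 mm², y = 161 mm, Ī = 24 389 000 mm⁴.
Top flange: 190 × 16, A = 3 040 mm², y = 314 mm, Ī = 64 853 mm⁴.
Hole (subtracted): ⌀4, A = 12.57 mm², y = 161 mm, Ī = 12.57 mm⁴.
By symmetry the centroid is at mid-height, ȳ = 161 mm.
Transfer each piece to the horizontal centroidal axis using Ī + A·d² with d = y − 161:
  bottom flange: d = -153 mm → contributes +71 228 213 mm⁴
  web: d = 0 mm → contributes +24 389 000 mm⁴
  top flange: d = 153 mm → contributes +71 228 213 mm⁴
  hole: d = 0 mm → contributes −12.57 mm⁴
Total I = 166 845 414 mm⁴.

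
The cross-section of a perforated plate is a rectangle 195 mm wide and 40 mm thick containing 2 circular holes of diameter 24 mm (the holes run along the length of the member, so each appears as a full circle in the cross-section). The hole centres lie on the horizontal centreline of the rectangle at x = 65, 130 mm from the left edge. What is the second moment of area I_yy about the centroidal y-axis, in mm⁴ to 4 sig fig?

Split into non-overlapping primitives; take the origin at the lower-left of the bounding box.
Plate: 195 × 40, A = 7 800 mm², x = 97.5 mm, Ī = 24 716 250 mm⁴.
Hole 1 (subtracted): ⌀24, A = 452.389 mm², x = 65 mm, Ī = 16 286 mm⁴.
Hole 2 (subtracted): ⌀24, A = 452.389 mm², x = 130 mm, Ī = 16 286 mm⁴.
By symmetry the centroid is at mid-width, x̄ = 97.5 mm.
Transfer each piece to the centroidal y-axis using Ī + A·d² with d = x − 97.5:
  plate: d = 0 mm → contributes +24 716 250 mm⁴
  hole 1: d = -32.5 mm → contributes −494 122 mm⁴
  hole 2: d = 32.5 mm → contributes −494 122 mm⁴
Total I = 23 728 005 mm⁴.

I_yy ≈ 2.373 × 10⁷ mm⁴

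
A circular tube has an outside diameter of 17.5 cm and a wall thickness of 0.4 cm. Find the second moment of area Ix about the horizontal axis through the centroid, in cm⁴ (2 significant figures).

Ix ≈ 790 cm⁴

Break the section into simple shapes (no overlaps), measuring from the bottom-left corner of the bounding box.
Outer circle: ⌀17.5, A = 240.5 cm², y = 8.75 cm, Ī = 4 604 cm⁴.
Bore (subtracted): ⌀16.7, A = 219 cm², y = 8.75 cm, Ī = 3 818 cm⁴.
By symmetry the centroid is at mid-height, ȳ = 8.75 cm.
All pieces are centred on the horizontal axis through the centroid, so I = ΣĪ (holes subtracted) = 785.9 cm⁴.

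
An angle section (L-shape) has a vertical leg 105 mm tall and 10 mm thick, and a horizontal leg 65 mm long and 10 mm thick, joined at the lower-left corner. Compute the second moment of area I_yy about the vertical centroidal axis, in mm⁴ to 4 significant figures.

Break the section into simple shapes (no overlaps), measuring from the bottom-left corner of the bounding box.
Vertical leg: 10 × 105, A = 1 050 mm², x = 5 mm, Ī = 8 750 mm⁴.
Horizontal leg (remainder): 55 × 10, A = 550 mm², x = 37.5 mm, Ī = 138 646 mm⁴.
Centroid: x̄ = ΣA·x / ΣA = 16.1719 mm.
Transfer each piece to the vertical centroidal axis using Ī + A·d² with d = x − 16.1719:
  vertical leg: d = -11.1719 mm → contributes +139 801 mm⁴
  horizontal leg (remainder): d = 21.3281 mm → contributes +388 835 mm⁴
Total I = 528 636 mm⁴.

I_yy ≈ 5.286 × 10⁵ mm⁴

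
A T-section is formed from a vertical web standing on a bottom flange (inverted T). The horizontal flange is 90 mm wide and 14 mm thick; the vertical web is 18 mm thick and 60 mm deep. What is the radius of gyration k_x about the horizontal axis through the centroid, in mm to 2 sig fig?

Treat the section as a set of non-overlapping primitives; coordinates are from the bounding-box lower-left.
Flange: 90 × 14, A = 1 260 mm², y = 7 mm, Ī = 20 580 mm⁴.
Web: 18 × 60, A = 1 080 mm², y = 44 mm, Ī = 324 000 mm⁴.
Centroid: ȳ = ΣA·y / ΣA = 24.08 mm.
Transfer each piece to the horizontal axis through the centroid using Ī + A·d² with d = y − 24.08:
  flange: d = -17.08 mm → contributes +388 023 mm⁴
  web: d = 19.92 mm → contributes +752 683 mm⁴
Total I = 1 140 706 mm⁴.
Radius of gyration: k = √(I/A) = √(1 140 706 / 2 340) = 22.08 mm.

k_x ≈ 22 mm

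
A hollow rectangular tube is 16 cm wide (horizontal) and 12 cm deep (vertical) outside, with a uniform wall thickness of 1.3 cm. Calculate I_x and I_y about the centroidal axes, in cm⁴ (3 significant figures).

I_x ≈ 1380 cm⁴, I_y ≈ 2210 cm⁴

Decompose the section into non-overlapping parts with the origin at the bottom-left of its bounding rectangle.
Outer rectangle: 16 × 12, A = 192 cm², y = 6 cm, Ī = 2 304 cm⁴.
Inner void (subtracted): 13.4 × 9.4, A = 125.96 cm², y = 6 cm, Ī = 927.49 cm⁴.
By symmetry the centroid is at mid-height, ȳ = 6 cm.
All pieces are centred on the centroidal x-axis, so I = ΣĪ (holes subtracted) = 1376.5 cm⁴.
Repeating about the centroidal y-axis gives I_y = 2211.2 cm⁴.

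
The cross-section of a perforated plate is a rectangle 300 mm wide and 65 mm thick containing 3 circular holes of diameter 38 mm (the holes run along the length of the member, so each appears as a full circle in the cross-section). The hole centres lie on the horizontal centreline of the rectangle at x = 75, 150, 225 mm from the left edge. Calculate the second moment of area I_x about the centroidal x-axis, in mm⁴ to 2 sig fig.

I_x ≈ 6.6 × 10⁶ mm⁴

Treat the section as a set of non-overlapping primitives; coordinates are from the bounding-box lower-left.
Plate: 300 × 65, A = 19 500 mm², y = 32.5 mm, Ī = 6 865 625 mm⁴.
Hole 1 (subtracted): ⌀38, A = 1 134 mm², y = 32.5 mm, Ī = 102 354 mm⁴.
Hole 2 (subtracted): ⌀38, A = 1 134 mm², y = 32.5 mm, Ī = 102 354 mm⁴.
Hole 3 (subtracted): ⌀38, A = 1 134 mm², y = 32.5 mm, Ī = 102 354 mm⁴.
By symmetry the centroid is at mid-height, ȳ = 32.5 mm.
All pieces are centred on the centroidal x-axis, so I = ΣĪ (holes subtracted) = 6 558 563 mm⁴.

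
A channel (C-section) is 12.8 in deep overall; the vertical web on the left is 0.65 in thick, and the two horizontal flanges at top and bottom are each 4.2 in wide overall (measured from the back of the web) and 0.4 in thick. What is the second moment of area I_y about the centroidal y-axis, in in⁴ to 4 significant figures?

Decompose the section into non-overlapping parts with the origin at the bottom-left of its bounding rectangle.
Web: 0.65 × 12.8, A = 8.32 in², x = 0.325 in, Ī = 0.292933 in⁴.
Top flange (beyond web): 3.55 × 0.4, A = 1.42 in², x = 2.425 in, Ī = 1.4913 in⁴.
Bottom flange (beyond web): 3.55 × 0.4, A = 1.42 in², x = 2.425 in, Ī = 1.4913 in⁴.
Centroid: x̄ = ΣA·x / ΣA = 0.859409 in.
Transfer each piece to the centroidal y-axis using Ī + A·d² with d = x − 0.859409:
  web: d = -0.534409 in → contributes +2.66906 in⁴
  top flange (beyond web): d = 1.56559 in → contributes +4.97182 in⁴
  bottom flange (beyond web): d = 1.56559 in → contributes +4.97182 in⁴
Total I = 12.6127 in⁴.

I_y ≈ 12.61 in⁴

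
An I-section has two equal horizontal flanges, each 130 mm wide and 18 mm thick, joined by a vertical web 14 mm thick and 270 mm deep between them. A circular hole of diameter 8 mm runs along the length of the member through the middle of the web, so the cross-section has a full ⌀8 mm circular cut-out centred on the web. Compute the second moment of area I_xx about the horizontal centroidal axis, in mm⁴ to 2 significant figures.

Split into non-overlapping primitives; take the origin at the lower-left of the bounding box.
Bottom flange: 130 × 18, A = 2 340 mm², y = 9 mm, Ī = 63 180 mm⁴.
Web: 14 × 270, A = 3 780 mm², y = 153 mm, Ī = 22 963 500 mm⁴.
Top flange: 130 × 18, A = 2 340 mm², y = 297 mm, Ī = 63 180 mm⁴.
Hole (subtracted): ⌀8, A = 50.27 mm², y = 153 mm, Ī = 201.1 mm⁴.
By symmetry the centroid is at mid-height, ȳ = 153 mm.
Transfer each piece to the horizontal centroidal axis using Ī + A·d² with d = y − 153:
  bottom flange: d = -144 mm → contributes +48 585 420 mm⁴
  web: d = 0 mm → contributes +22 963 500 mm⁴
  top flange: d = 144 mm → contributes +48 585 420 mm⁴
  hole: d = 0 mm → contributes −201.1 mm⁴
Total I = 120 134 139 mm⁴.

I_xx ≈ 1.2 × 10⁸ mm⁴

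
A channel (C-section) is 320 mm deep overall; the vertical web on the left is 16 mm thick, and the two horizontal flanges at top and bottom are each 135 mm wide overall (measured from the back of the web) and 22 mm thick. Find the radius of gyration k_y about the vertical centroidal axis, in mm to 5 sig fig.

k_y ≈ 41.787 mm

Decompose the section into non-overlapping parts with the origin at the bottom-left of its bounding rectangle.
Web: 16 × 320, A = 5 120 mm², x = 8 mm, Ī = 109226.7 mm⁴.
Top flange (beyond web): 119 × 22, A = 2 618 mm², x = 75.5 mm, Ī = 3 089 458 mm⁴.
Bottom flange (beyond web): 119 × 22, A = 2 618 mm², x = 75.5 mm, Ī = 3 089 458 mm⁴.
Centroid: x̄ = ΣA·x / ΣA = 42.12804 mm.
Transfer each piece to the vertical centroidal axis using Ī + A·d² with d = x − 42.12804:
  web: d = -34.12804 mm → contributes +6 072 610 mm⁴
  top flange (beyond web): d = 33.37196 mm → contributes +6 005 092 mm⁴
  bottom flange (beyond web): d = 33.37196 mm → contributes +6 005 092 mm⁴
Total I = 18 082 794 mm⁴.
Radius of gyration: k = √(I/A) = √(18 082 794 / 10 356) = 41.78657 mm.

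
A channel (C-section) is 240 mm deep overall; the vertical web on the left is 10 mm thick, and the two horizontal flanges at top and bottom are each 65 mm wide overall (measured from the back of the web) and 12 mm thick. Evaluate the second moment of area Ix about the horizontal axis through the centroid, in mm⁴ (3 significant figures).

Break the section into simple shapes (no overlaps), measuring from the bottom-left corner of the bounding box.
Web: 10 × 240, A = 2 400 mm², y = 120 mm, Ī = 11 520 000 mm⁴.
Top flange (beyond web): 55 × 12, A = 660 mm², y = 234 mm, Ī = 7 920 mm⁴.
Bottom flange (beyond web): 55 × 12, A = 660 mm², y = 6 mm, Ī = 7 920 mm⁴.
By symmetry the centroid is at mid-height, ȳ = 120 mm.
Transfer each piece to the horizontal axis through the centroid using Ī + A·d² with d = y − 120:
  web: d = 0 mm → contributes +11 520 000 mm⁴
  top flange (beyond web): d = 114 mm → contributes +8 585 280 mm⁴
  bottom flange (beyond web): d = -114 mm → contributes +8 585 280 mm⁴
Total I = 28 690 560 mm⁴.

Ix ≈ 2.87 × 10⁷ mm⁴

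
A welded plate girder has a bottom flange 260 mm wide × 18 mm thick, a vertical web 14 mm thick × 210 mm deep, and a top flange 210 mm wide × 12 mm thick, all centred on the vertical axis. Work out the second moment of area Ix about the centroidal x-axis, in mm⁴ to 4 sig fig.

Ix ≈ 9.648 × 10⁷ mm⁴

Decompose the section into non-overlapping parts with the origin at the bottom-left of its bounding rectangle.
Bottom plate: 260 × 18, A = 4 680 mm², y = 9 mm, Ī = 126 360 mm⁴.
Web plate: 14 × 210, A = 2 940 mm², y = 123 mm, Ī = 10 804 500 mm⁴.
Top plate: 210 × 12, A = 2 520 mm², y = 234 mm, Ī = 30 240 mm⁴.
Centroid: ȳ = ΣA·y / ΣA = 97.9704 mm.
Transfer each piece to the centroidal x-axis using Ī + A·d² with d = y − 97.9704:
  bottom plate: d = -88.9704 mm → contributes +37 171 998 mm⁴
  web plate: d = 25.0296 mm → contributes +12 646 352 mm⁴
  top plate: d = 136.03 mm → contributes +46 660 441 mm⁴
Total I = 96 478 791 mm⁴.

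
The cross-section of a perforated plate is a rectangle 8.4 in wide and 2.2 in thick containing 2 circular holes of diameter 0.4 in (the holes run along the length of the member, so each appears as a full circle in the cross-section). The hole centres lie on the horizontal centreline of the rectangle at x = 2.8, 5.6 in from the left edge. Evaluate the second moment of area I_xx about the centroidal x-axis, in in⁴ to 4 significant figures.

I_xx ≈ 7.451 in⁴

Break the section into simple shapes (no overlaps), measuring from the bottom-left corner of the bounding box.
Plate: 8.4 × 2.2, A = 18.48 in², y = 1.1 in, Ī = 7.4536 in⁴.
Hole 1 (subtracted): ⌀0.4, A = 0.125664 in², y = 1.1 in, Ī = 0.00125664 in⁴.
Hole 2 (subtracted): ⌀0.4, A = 0.125664 in², y = 1.1 in, Ī = 0.00125664 in⁴.
By symmetry the centroid is at mid-height, ȳ = 1.1 in.
All pieces are centred on the centroidal x-axis, so I = ΣĪ (holes subtracted) = 7.45109 in⁴.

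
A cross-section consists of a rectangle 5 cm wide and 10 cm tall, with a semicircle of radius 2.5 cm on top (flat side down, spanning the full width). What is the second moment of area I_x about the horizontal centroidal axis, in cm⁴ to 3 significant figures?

I_x ≈ 722 cm⁴

Break the section into simple shapes (no overlaps), measuring from the bottom-left corner of the bounding box.
Rectangular body: 5 × 10, A = 50 cm², y = 5 cm, Ī = 416.67 cm⁴.
Semicircular cap: semicircle r = 2.5, A = 9.8175 cm², y = 11.061 cm, Ī = 4.2874 cm⁴.
Centroid: ȳ = ΣA·y / ΣA = 5.9948 cm.
Transfer each piece to the horizontal centroidal axis using Ī + A·d² with d = y − 5.9948:
  rectangular body: d = -0.99476 cm → contributes +466.14 cm⁴
  semicircular cap: d = 5.0663 cm → contributes +256.27 cm⁴
Total I = 722.42 cm⁴.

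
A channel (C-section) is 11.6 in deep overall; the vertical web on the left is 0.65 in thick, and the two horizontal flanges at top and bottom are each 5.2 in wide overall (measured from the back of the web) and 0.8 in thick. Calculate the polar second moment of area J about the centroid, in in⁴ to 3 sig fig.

J ≈ 335 in⁴

Split into non-overlapping primitives; take the origin at the lower-left of the bounding box.
Web: 0.65 × 11.6, A = 7.54 in², y = 5.8 in, Ī = 84.549 in⁴.
Top flange (beyond web): 4.55 × 0.8, A = 3.64 in², y = 11.2 in, Ī = 0.19413 in⁴.
Bottom flange (beyond web): 4.55 × 0.8, A = 3.64 in², y = 0.4 in, Ī = 0.19413 in⁴.
By symmetry the centroid is at mid-height, ȳ = 5.8 in.
Transfer each piece to the centroidal x-axis using Ī + A·d² with d = y − 5.8:
  web: d = 0 in → contributes +84.549 in⁴
  top flange (beyond web): d = 5.4 in → contributes +106.34 in⁴
  bottom flange (beyond web): d = -5.4 in → contributes +106.34 in⁴
Total I = 297.22 in⁴.
For the y-axis: x̄ = 1.6022 in.
Repeating about the centroidal y-axis gives I_y = 37.863 in⁴.
Polar second moment: J = I_x + I_y = 335.08 in⁴.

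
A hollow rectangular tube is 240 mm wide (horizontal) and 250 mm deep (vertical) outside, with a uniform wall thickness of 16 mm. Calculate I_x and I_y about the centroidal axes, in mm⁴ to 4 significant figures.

Treat the section as a set of non-overlapping primitives; coordinates are from the bounding-box lower-left.
Outer rectangle: 240 × 250, A = 60 000 mm², y = 125 mm, Ī = 312 500 000 mm⁴.
Inner void (subtracted): 208 × 218, A = 45 344 mm², y = 125 mm, Ī = 179 577 355 mm⁴.
By symmetry the centroid is at mid-height, ȳ = 125 mm.
All pieces are centred on the centroidal x-axis, so I = ΣĪ (holes subtracted) = 132 922 645 mm⁴.
Repeating about the centroidal y-axis gives I_y = 124 519 765 mm⁴.

I_x ≈ 1.329 × 10⁸ mm⁴, I_y ≈ 1.245 × 10⁸ mm⁴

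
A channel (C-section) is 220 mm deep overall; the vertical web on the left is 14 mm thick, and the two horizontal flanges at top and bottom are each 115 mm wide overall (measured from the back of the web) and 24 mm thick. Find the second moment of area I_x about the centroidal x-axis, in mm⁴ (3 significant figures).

I_x ≈ 5.92 × 10⁷ mm⁴

Split into non-overlapping primitives; take the origin at the lower-left of the bounding box.
Web: 14 × 220, A = 3 080 mm², y = 110 mm, Ī = 12 422 667 mm⁴.
Top flange (beyond web): 101 × 24, A = 2 424 mm², y = 208 mm, Ī = 116 352 mm⁴.
Bottom flange (beyond web): 101 × 24, A = 2 424 mm², y = 12 mm, Ī = 116 352 mm⁴.
By symmetry the centroid is at mid-height, ȳ = 110 mm.
Transfer each piece to the centroidal x-axis using Ī + A·d² with d = y − 110:
  web: d = 0 mm → contributes +12 422 667 mm⁴
  top flange (beyond web): d = 98 mm → contributes +23 396 448 mm⁴
  bottom flange (beyond web): d = -98 mm → contributes +23 396 448 mm⁴
Total I = 59 215 563 mm⁴.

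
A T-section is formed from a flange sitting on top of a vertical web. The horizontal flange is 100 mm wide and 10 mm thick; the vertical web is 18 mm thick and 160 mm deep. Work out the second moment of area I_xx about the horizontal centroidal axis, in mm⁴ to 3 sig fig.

Break the section into simple shapes (no overlaps), measuring from the bottom-left corner of the bounding box.
Flange: 100 × 10, A = 1 000 mm², y = 165 mm, Ī = 8333.3 mm⁴.
Web: 18 × 160, A = 2 880 mm², y = 80 mm, Ī = 6 144 000 mm⁴.
Centroid: ȳ = ΣA·y / ΣA = 101.91 mm.
Transfer each piece to the horizontal centroidal axis using Ī + A·d² with d = y − 101.91:
  flange: d = 63.093 mm → contributes +3 989 033 mm⁴
  web: d = -21.907 mm → contributes +7 526 187 mm⁴
Total I = 11 515 220 mm⁴.

I_xx ≈ 1.15 × 10⁷ mm⁴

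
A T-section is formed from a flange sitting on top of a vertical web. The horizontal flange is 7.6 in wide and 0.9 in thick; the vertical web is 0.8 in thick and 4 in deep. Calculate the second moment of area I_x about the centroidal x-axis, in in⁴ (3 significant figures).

I_x ≈ 17.8 in⁴

Break the section into simple shapes (no overlaps), measuring from the bottom-left corner of the bounding box.
Flange: 7.6 × 0.9, A = 6.84 in², y = 4.45 in, Ī = 0.4617 in⁴.
Web: 0.8 × 4, A = 3.2 in², y = 2 in, Ī = 4.2667 in⁴.
Centroid: ȳ = ΣA·y / ΣA = 3.6691 in.
Transfer each piece to the centroidal x-axis using Ī + A·d² with d = y − 3.6691:
  flange: d = 0.78088 in → contributes +4.6325 in⁴
  web: d = -1.6691 in → contributes +13.182 in⁴
Total I = 17.814 in⁴.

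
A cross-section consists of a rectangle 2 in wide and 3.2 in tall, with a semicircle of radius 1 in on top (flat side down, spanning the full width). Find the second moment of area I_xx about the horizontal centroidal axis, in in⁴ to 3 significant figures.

I_xx ≈ 10.7 in⁴

Split into non-overlapping primitives; take the origin at the lower-left of the bounding box.
Rectangular body: 2 × 3.2, A = 6.4 in², y = 1.6 in, Ī = 5.4613 in⁴.
Semicircular cap: semicircle r = 1, A = 1.5708 in², y = 3.6244 in, Ī = 0.10976 in⁴.
Centroid: ȳ = ΣA·y / ΣA = 1.9989 in.
Transfer each piece to the horizontal centroidal axis using Ī + A·d² with d = y − 1.9989:
  rectangular body: d = -0.39895 in → contributes +6.48 in⁴
  semicircular cap: d = 1.6255 in → contributes +4.26 in⁴
Total I = 10.74 in⁴.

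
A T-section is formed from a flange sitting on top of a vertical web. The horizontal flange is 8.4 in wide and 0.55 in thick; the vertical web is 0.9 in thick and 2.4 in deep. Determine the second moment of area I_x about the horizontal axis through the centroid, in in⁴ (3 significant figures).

Break the section into simple shapes (no overlaps), measuring from the bottom-left corner of the bounding box.
Flange: 8.4 × 0.55, A = 4.62 in², y = 2.675 in, Ī = 0.11646 in⁴.
Web: 0.9 × 2.4, A = 2.16 in², y = 1.2 in, Ī = 1.0368 in⁴.
Centroid: ȳ = ΣA·y / ΣA = 2.2051 in.
Transfer each piece to the horizontal axis through the centroid using Ī + A·d² with d = y − 2.2051:
  flange: d = 0.46991 in → contributes +1.1366 in⁴
  web: d = -1.0051 in → contributes +3.2188 in⁴
Total I = 4.3555 in⁴.

I_x ≈ 4.36 in⁴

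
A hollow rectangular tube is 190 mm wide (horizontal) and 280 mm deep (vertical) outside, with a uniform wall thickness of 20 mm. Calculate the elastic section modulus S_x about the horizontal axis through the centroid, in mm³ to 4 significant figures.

S_x ≈ 1.248 × 10⁶ mm³

Break the section into simple shapes (no overlaps), measuring from the bottom-left corner of the bounding box.
Outer rectangle: 190 × 280, A = 53 200 mm², y = 140 mm, Ī = 347 573 333 mm⁴.
Inner void (subtracted): 150 × 240, A = 36 000 mm², y = 140 mm, Ī = 172 800 000 mm⁴.
By symmetry the centroid is at mid-height, ȳ = 140 mm.
All pieces are centred on the horizontal axis through the centroid, so I = ΣĪ (holes subtracted) = 174 773 333 mm⁴.
Extreme fibre distance c = 140 mm; S = I/c = 1 248 381 mm³.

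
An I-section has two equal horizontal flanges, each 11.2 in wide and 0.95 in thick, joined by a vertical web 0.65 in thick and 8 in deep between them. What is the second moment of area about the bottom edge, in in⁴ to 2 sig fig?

I_base ≈ 1100 in⁴

Decompose the section into non-overlapping parts with the origin at the bottom-left of its bounding rectangle.
Bottom flange: 11.2 × 0.95, A = 10.64 in², y = 0.475 in, Ī = 0.8002 in⁴.
Web: 0.65 × 8, A = 5.2 in², y = 4.95 in, Ī = 27.73 in⁴.
Top flange: 11.2 × 0.95, A = 10.64 in², y = 9.425 in, Ī = 0.8002 in⁴.
Transfer each piece to a horizontal axis along the bottom face using Ī + A·d² with d = y − 0:
  bottom flange: d = 0.475 in → contributes +3.201 in⁴
  web: d = 4.95 in → contributes +155.1 in⁴
  top flange: d = 9.425 in → contributes +946 in⁴
Total I = 1 104 in⁴.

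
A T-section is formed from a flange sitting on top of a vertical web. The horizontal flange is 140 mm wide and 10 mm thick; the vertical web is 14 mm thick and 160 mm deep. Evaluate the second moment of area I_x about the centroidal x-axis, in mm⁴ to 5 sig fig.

Break the section into simple shapes (no overlaps), measuring from the bottom-left corner of the bounding box.
Flange: 140 × 10, A = 1 400 mm², y = 165 mm, Ī = 11666.67 mm⁴.
Web: 14 × 160, A = 2 240 mm², y = 80 mm, Ī = 4 778 667 mm⁴.
Centroid: ȳ = ΣA·y / ΣA = 112.6923 mm.
Transfer each piece to the centroidal x-axis using Ī + A·d² with d = y − 112.6923:
  flange: d = 52.30769 mm → contributes +3 842 199 mm⁴
  web: d = -32.69231 mm → contributes +7 172 750 mm⁴
Total I = 11 014 949 mm⁴.

I_x ≈ 1.1015 × 10⁷ mm⁴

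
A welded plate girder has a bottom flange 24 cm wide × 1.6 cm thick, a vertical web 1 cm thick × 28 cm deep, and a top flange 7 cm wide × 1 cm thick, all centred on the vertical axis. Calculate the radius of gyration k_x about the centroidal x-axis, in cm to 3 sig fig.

Decompose the section into non-overlapping parts with the origin at the bottom-left of its bounding rectangle.
Bottom plate: 24 × 1.6, A = 38.4 cm², y = 0.8 cm, Ī = 8.192 cm⁴.
Web plate: 1 × 28, A = 28 cm², y = 15.6 cm, Ī = 1829.3 cm⁴.
Top plate: 7 × 1, A = 7 cm², y = 30.1 cm, Ī = 0.58333 cm⁴.
Centroid: ȳ = ΣA·y / ΣA = 9.2401 cm.
Transfer each piece to the centroidal x-axis using Ī + A·d² with d = y − 9.2401:
  bottom plate: d = -8.4401 cm → contributes +2743.6 cm⁴
  web plate: d = 6.3599 cm → contributes +2961.9 cm⁴
  top plate: d = 20.86 cm → contributes +3046.5 cm⁴
Total I = 8 752 cm⁴.
Radius of gyration: k = √(I/A) = √(8 752 / 73.4) = 10.92 cm.

k_x ≈ 10.9 cm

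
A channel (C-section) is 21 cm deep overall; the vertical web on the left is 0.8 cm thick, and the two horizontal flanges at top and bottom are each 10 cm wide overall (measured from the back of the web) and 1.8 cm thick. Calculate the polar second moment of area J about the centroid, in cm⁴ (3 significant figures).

Decompose the section into non-overlapping parts with the origin at the bottom-left of its bounding rectangle.
Web: 0.8 × 21, A = 16.8 cm², y = 10.5 cm, Ī = 617.4 cm⁴.
Top flange (beyond web): 9.2 × 1.8, A = 16.56 cm², y = 20.1 cm, Ī = 4.4712 cm⁴.
Bottom flange (beyond web): 9.2 × 1.8, A = 16.56 cm², y = 0.9 cm, Ī = 4.4712 cm⁴.
By symmetry the centroid is at mid-height, ȳ = 10.5 cm.
Transfer each piece to the centroidal x-axis using Ī + A·d² with d = y − 10.5:
  web: d = 0 cm → contributes +617.4 cm⁴
  top flange (beyond web): d = 9.6 cm → contributes +1530.6 cm⁴
  bottom flange (beyond web): d = -9.6 cm → contributes +1530.6 cm⁴
Total I = 3678.7 cm⁴.
For the y-axis: x̄ = 3.7173 cm.
Repeating about the centroidal y-axis gives I_y = 513.16 cm⁴.
Polar second moment: J = I_x + I_y = 4191.8 cm⁴.

J ≈ 4190 cm⁴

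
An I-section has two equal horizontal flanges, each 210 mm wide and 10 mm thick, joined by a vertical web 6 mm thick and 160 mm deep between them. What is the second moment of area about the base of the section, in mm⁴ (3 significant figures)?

I_base ≈ 7.42 × 10⁷ mm⁴

Break the section into simple shapes (no overlaps), measuring from the bottom-left corner of the bounding box.
Bottom flange: 210 × 10, A = 2 100 mm², y = 5 mm, Ī = 17 500 mm⁴.
Web: 6 × 160, A = 960 mm², y = 90 mm, Ī = 2 048 000 mm⁴.
Top flange: 210 × 10, A = 2 100 mm², y = 175 mm, Ī = 17 500 mm⁴.
Transfer each piece to a horizontal axis along the bottom face using Ī + A·d² with d = y − 0:
  bottom flange: d = 5 mm → contributes +70 000 mm⁴
  web: d = 90 mm → contributes +9 824 000 mm⁴
  top flange: d = 175 mm → contributes +64 330 000 mm⁴
Total I = 74 224 000 mm⁴.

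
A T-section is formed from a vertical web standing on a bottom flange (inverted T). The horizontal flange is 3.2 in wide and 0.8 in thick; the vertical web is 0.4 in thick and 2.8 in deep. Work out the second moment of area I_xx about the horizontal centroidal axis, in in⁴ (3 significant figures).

Break the section into simple shapes (no overlaps), measuring from the bottom-left corner of the bounding box.
Flange: 3.2 × 0.8, A = 2.56 in², y = 0.4 in, Ī = 0.13653 in⁴.
Web: 0.4 × 2.8, A = 1.12 in², y = 2.2 in, Ī = 0.73173 in⁴.
Centroid: ȳ = ΣA·y / ΣA = 0.94783 in.
Transfer each piece to the horizontal centroidal axis using Ī + A·d² with d = y − 0.94783:
  flange: d = -0.54783 in → contributes +0.90482 in⁴
  web: d = 1.2522 in → contributes +2.4878 in⁴
Total I = 3.3926 in⁴.

I_xx ≈ 3.39 in⁴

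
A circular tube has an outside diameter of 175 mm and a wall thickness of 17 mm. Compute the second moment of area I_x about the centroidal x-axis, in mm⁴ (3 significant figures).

I_x ≈ 2.66 × 10⁷ mm⁴

Break the section into simple shapes (no overlaps), measuring from the bottom-left corner of the bounding box.
Outer circle: ⌀175, A = 24 053 mm², y = 87.5 mm, Ī = 46 038 598 mm⁴.
Bore (subtracted): ⌀141, A = 15 615 mm², y = 87.5 mm, Ī = 19 401 993 mm⁴.
By symmetry the centroid is at mid-height, ȳ = 87.5 mm.
All pieces are centred on the centroidal x-axis, so I = ΣĪ (holes subtracted) = 26 636 605 mm⁴.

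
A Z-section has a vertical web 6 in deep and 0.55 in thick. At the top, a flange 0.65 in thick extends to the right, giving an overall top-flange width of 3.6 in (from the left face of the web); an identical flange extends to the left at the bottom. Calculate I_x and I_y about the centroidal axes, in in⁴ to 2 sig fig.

Decompose the section into non-overlapping parts with the origin at the bottom-left of its bounding rectangle.
Web: 0.55 × 6, A = 3.3 in², y = 3 in, Ī = 9.9 in⁴.
Top flange (beyond web): 3.05 × 0.65, A = 1.983 in², y = 5.675 in, Ī = 0.0698 in⁴.
Bottom flange (beyond web): 3.05 × 0.65, A = 1.983 in², y = 0.325 in, Ī = 0.0698 in⁴.
Centroid: ȳ = ΣA·y / ΣA = 3 in.
Transfer each piece to the centroidal x-axis using Ī + A·d² with d = y − 3:
  web: d = 0 in → contributes +9.9 in⁴
  top flange (beyond web): d = 2.675 in → contributes +14.26 in⁴
  bottom flange (beyond web): d = -2.675 in → contributes +14.26 in⁴
Total I = 38.41 in⁴.
For the y-axis: x̄ = 3.325 in.
Repeating about the centroidal y-axis gives I_y = 16 in⁴.

I_x ≈ 38 in⁴, I_y ≈ 16 in⁴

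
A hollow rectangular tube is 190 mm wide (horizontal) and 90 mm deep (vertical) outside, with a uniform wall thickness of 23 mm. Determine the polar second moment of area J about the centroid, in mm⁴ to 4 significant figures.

Split into non-overlapping primitives; take the origin at the lower-left of the bounding box.
Outer rectangle: 190 × 90, A = 17 100 mm², y = 45 mm, Ī = 11 542 500 mm⁴.
Inner void (subtracted): 144 × 44, A = 6 336 mm², y = 45 mm, Ī = 1 022 208 mm⁴.
By symmetry the centroid is at mid-height, ȳ = 45 mm.
All pieces are centred on the centroidal x-axis, so I = ΣĪ (holes subtracted) = 10 520 292 mm⁴.
Repeating about the centroidal y-axis gives I_y = 40 493 892 mm⁴.
Polar second moment: J = I_x + I_y = 51 014 184 mm⁴.

J ≈ 5.101 × 10⁷ mm⁴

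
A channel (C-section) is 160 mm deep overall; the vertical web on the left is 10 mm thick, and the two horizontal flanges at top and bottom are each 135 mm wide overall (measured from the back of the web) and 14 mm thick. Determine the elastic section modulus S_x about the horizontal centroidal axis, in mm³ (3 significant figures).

Decompose the section into non-overlapping parts with the origin at the bottom-left of its bounding rectangle.
Web: 10 × 160, A = 1 600 mm², y = 80 mm, Ī = 3 413 333 mm⁴.
Top flange (beyond web): 125 × 14, A = 1 750 mm², y = 153 mm, Ī = 28 583 mm⁴.
Bottom flange (beyond web): 125 × 14, A = 1 750 mm², y = 7 mm, Ī = 28 583 mm⁴.
By symmetry the centroid is at mid-height, ȳ = 80 mm.
Transfer each piece to the horizontal centroidal axis using Ī + A·d² with d = y − 80:
  web: d = 0 mm → contributes +3 413 333 mm⁴
  top flange (beyond web): d = 73 mm → contributes +9 354 333 mm⁴
  bottom flange (beyond web): d = -73 mm → contributes +9 354 333 mm⁴
Total I = 22 122 000 mm⁴.
Extreme fibre distance c = 80 mm; S = I/c = 276 525 mm³.

S_x ≈ 2.77 × 10⁵ mm³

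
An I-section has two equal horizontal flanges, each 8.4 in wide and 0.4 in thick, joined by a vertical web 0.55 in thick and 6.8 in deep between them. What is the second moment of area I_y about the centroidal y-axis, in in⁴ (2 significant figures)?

I_y ≈ 40 in⁴

Split into non-overlapping primitives; take the origin at the lower-left of the bounding box.
Bottom flange: 8.4 × 0.4, A = 3.36 in², x = 4.2 in, Ī = 19.76 in⁴.
Web: 0.55 × 6.8, A = 3.74 in², x = 4.2 in, Ī = 0.09428 in⁴.
Top flange: 8.4 × 0.4, A = 3.36 in², x = 4.2 in, Ī = 19.76 in⁴.
By symmetry the centroid is at mid-width, x̄ = 4.2 in.
All pieces are centred on the centroidal y-axis, so I = ΣĪ = 39.61 in⁴.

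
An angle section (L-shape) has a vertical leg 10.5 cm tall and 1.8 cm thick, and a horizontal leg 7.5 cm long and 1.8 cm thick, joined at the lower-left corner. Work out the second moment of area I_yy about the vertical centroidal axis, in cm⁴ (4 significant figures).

I_yy ≈ 126.4 cm⁴

Decompose the section into non-overlapping parts with the origin at the bottom-left of its bounding rectangle.
Vertical leg: 1.8 × 10.5, A = 18.9 cm², x = 0.9 cm, Ī = 5.103 cm⁴.
Horizontal leg (remainder): 5.7 × 1.8, A = 10.26 cm², x = 4.65 cm, Ī = 27.779 cm⁴.
Centroid: x̄ = ΣA·x / ΣA = 2.21944 cm.
Transfer each piece to the vertical centroidal axis using Ī + A·d² with d = x − 2.21944:
  vertical leg: d = -1.31944 cm → contributes +38.0066 cm⁴
  horizontal leg (remainder): d = 2.43056 cm → contributes +88.3909 cm⁴
Total I = 126.398 cm⁴.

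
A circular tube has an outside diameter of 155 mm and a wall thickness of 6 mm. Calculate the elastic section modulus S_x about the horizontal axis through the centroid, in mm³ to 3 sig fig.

S_x ≈ 1.01 × 10⁵ mm³

Decompose the section into non-overlapping parts with the origin at the bottom-left of its bounding rectangle.
Outer circle: ⌀155, A = 18 869 mm², y = 77.5 mm, Ī = 28 333 269 mm⁴.
Bore (subtracted): ⌀143, A = 16 061 mm², y = 77.5 mm, Ī = 20 526 460 mm⁴.
By symmetry the centroid is at mid-height, ȳ = 77.5 mm.
All pieces are centred on the horizontal axis through the centroid, so I = ΣĪ (holes subtracted) = 7 806 810 mm⁴.
Extreme fibre distance c = 77.5 mm; S = I/c = 100 733 mm³.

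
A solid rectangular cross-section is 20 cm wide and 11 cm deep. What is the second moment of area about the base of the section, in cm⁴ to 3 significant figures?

I_base ≈ 8870 cm⁴

The section: 20 × 11, A = 220 cm², y = 5.5 cm, Ī = 2218.3 cm⁴.
Transfer it to the base of the section using Ī + A·d² with d = y − 0:
  the section: d = 5.5 cm → contributes +8873.3 cm⁴
Total I = 8873.3 cm⁴.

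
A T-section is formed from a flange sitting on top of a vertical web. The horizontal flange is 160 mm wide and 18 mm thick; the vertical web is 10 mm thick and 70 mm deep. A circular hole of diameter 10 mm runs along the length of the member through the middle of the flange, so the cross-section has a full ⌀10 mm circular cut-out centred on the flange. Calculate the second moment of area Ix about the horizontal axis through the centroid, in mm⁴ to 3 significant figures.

Break the section into simple shapes (no overlaps), measuring from the bottom-left corner of the bounding box.
Flange: 160 × 18, A = 2 880 mm², y = 79 mm, Ī = 77 760 mm⁴.
Web: 10 × 70, A = 700 mm², y = 35 mm, Ī = 285 833 mm⁴.
Hole (subtracted): ⌀10, A = 78.54 mm², y = 79 mm, Ī = 490.87 mm⁴.
Centroid: ȳ = ΣA·y / ΣA = 70.204 mm.
Transfer each piece to the horizontal axis through the centroid using Ī + A·d² with d = y − 70.204:
  flange: d = 8.7963 mm → contributes +300 601 mm⁴
  web: d = -35.204 mm → contributes +1 153 342 mm⁴
  hole: d = 8.7963 mm → contributes −6567.9 mm⁴
Total I = 1 447 375 mm⁴.

Ix ≈ 1.45 × 10⁶ mm⁴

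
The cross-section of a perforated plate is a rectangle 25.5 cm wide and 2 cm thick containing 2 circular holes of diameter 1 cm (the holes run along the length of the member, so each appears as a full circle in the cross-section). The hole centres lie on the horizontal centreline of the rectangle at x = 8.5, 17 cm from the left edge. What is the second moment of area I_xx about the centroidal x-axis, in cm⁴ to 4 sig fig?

Treat the section as a set of non-overlapping primitives; coordinates are from the bounding-box lower-left.
Plate: 25.5 × 2, A = 51 cm², y = 1 cm, Ī = 17 cm⁴.
Hole 1 (subtracted): ⌀1, A = 0.785398 cm², y = 1 cm, Ī = 0.0490874 cm⁴.
Hole 2 (subtracted): ⌀1, A = 0.785398 cm², y = 1 cm, Ī = 0.0490874 cm⁴.
By symmetry the centroid is at mid-height, ȳ = 1 cm.
All pieces are centred on the centroidal x-axis, so I = ΣĪ (holes subtracted) = 16.9018 cm⁴.

I_xx ≈ 16.90 cm⁴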